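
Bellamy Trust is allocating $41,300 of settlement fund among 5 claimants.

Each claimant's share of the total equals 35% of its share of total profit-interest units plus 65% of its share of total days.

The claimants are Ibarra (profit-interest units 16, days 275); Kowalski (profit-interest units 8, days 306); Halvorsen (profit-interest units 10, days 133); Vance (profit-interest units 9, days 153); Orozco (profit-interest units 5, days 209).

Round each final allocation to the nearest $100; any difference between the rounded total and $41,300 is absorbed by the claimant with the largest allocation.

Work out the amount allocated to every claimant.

Profit-interest units total 48; days total 1,076.
Blended shares (35% profit-interest units + 65% days): Ibarra 0.2828; Kowalski 0.2432; Halvorsen 0.1533; Vance 0.1581; Orozco 0.1627.
Pro-rata amounts: Ibarra 11,679.28; Kowalski 10,043.53; Halvorsen 6,329.66; Vance 6,527.49; Orozco 6,720.05.
After rounding ($100): Ibarra $11,700; Kowalski $10,000; Halvorsen $6,300; Vance $6,500; Orozco $6,700. Sum = $41,200.
Difference $41,300 − $41,200 = +$100 applied to largest allocation (Ibarra): Ibarra becomes $11,800.

Ibarra: $11,800; Kowalski: $10,000; Halvorsen: $6,300; Vance: $6,500; Orozco: $6,700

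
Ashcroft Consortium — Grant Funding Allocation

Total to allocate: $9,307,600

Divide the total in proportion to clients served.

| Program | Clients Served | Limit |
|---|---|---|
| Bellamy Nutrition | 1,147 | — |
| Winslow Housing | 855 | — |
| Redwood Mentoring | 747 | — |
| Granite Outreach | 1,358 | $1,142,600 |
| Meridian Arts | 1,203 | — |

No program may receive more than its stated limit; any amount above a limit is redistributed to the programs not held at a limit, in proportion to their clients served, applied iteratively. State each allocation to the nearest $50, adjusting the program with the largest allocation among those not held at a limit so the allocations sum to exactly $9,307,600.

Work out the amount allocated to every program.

Bellamy Nutrition: $2,369,750; Winslow Housing: $1,766,450; Redwood Mentoring: $1,543,350; Granite Outreach: $1,142,600; Meridian Arts: $2,485,450

Sum of clients served: 5,310.
Pro-rata shares before constraints: Bellamy Nutrition 2,010,511.71; Winslow Housing 1,498,681.36; Redwood Mentoring 1,309,374.24; Granite Outreach 2,380,361.73; Meridian Arts 2,108,670.96.
Held at cap: Granite Outreach ($1,142,600); residual $8,165,000 reallocated over remaining clients served 3,952.
Redistributed shares: Bellamy Nutrition 2,369,750.76 → $2,369,750; Winslow Housing 1,766,466.35 → $1,766,450; Redwood Mentoring 1,543,333.76 → $1,543,350; Meridian Arts 2,485,449.14 → $2,485,450.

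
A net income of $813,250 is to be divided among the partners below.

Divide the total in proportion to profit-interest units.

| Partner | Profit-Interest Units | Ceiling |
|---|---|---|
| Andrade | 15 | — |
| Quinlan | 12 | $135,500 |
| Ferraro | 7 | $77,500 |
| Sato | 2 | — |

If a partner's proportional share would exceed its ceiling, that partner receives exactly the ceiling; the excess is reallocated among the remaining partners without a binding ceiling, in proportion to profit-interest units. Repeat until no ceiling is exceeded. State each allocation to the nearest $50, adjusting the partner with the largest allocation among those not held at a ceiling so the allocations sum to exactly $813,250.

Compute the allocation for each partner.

Total profit-interest units = 36.
Pro-rata shares before constraints: Andrade 338,854.17; Quinlan 271,083.33; Ferraro 158,131.94; Sato 45,180.56.
Cap binds for Quinlan ($135,500), Ferraro ($77,500); residual $600,250 reallocated over remaining profit-interest units 17.
Shares after redistribution: Andrade 529,632.35 → $529,650; Sato 70,617.65 → $70,600.

Andrade: $529,650 · Quinlan: $135,500 · Ferraro: $77,500 · Sato: $70,600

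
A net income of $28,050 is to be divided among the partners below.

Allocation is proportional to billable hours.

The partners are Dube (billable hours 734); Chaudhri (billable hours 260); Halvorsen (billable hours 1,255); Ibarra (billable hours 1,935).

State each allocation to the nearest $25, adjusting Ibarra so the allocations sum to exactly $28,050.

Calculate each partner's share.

Sum of billable hours: 4,184.
Pro-rata amounts: Dube 734/4,184 × $28,050 = 4,920.82; Chaudhri 260/4,184 × $28,050 = 1,743.07; Halvorsen 1,255/4,184 × $28,050 = 8,413.66; Ibarra 1,935/4,184 × $28,050 = 12,972.45.
At nearest $25: Dube $4,925; Chaudhri $1,750; Halvorsen $8,425; Ibarra $12,975. Sum = $28,075.
Difference $28,050 − $28,075 = −$25 applied to Ibarra: Ibarra becomes $12,950.

Dube: $4,925 · Chaudhri: $1,750 · Halvorsen: $8,425 · Ibarra: $12,950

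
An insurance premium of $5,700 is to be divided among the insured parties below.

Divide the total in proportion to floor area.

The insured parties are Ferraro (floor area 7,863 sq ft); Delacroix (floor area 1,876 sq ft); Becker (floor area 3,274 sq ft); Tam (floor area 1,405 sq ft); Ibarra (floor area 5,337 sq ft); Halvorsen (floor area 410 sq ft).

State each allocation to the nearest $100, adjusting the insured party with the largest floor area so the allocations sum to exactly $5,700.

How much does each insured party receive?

Ferraro: $2,300 | Delacroix: $500 | Becker: $900 | Tam: $400 | Ibarra: $1,500 | Halvorsen: $100

Floor area total: 20,165.
Raw shares: Ferraro 7,863/20,165 × $5,700 = 2,222.62; Delacroix 1,876/20,165 × $5,700 = 530.29; Becker 3,274/20,165 × $5,700 = 925.45; Tam 1,405/20,165 × $5,700 = 397.15; Ibarra 5,337/20,165 × $5,700 = 1,508.60; Halvorsen 410/20,165 × $5,700 = 115.89.
Rounded to nearest $100: Ferraro $2,200; Delacroix $500; Becker $900; Tam $400; Ibarra $1,500; Halvorsen $100. Sum = $5,600.
Difference $5,700 − $5,600 = +$100 applied to largest floor area (Ferraro): Ferraro becomes $2,300.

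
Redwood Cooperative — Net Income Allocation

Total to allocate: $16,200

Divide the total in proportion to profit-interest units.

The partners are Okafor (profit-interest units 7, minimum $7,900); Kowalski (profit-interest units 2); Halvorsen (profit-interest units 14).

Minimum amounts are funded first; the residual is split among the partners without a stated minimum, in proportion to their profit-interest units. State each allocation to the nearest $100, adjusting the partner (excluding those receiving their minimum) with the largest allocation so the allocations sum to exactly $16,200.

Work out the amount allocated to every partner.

Okafor: $7,900 | Kowalski: $1,000 | Halvorsen: $7,300

Fund the minimums — Okafor $7,900. Remaining pool $8,300.
Remaining pool split over remaining profit-interest units 16: Kowalski 1,037.50 → $1,000; Halvorsen 7,262.50 → $7,300.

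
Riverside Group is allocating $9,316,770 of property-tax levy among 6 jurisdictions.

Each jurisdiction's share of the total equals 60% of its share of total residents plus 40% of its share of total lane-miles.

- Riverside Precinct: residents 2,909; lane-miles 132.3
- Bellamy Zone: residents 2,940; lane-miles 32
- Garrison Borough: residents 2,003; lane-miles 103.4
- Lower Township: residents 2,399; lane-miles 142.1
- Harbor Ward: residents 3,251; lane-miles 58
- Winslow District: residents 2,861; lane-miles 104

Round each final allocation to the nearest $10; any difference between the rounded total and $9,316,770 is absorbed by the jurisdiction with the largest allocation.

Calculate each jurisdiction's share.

Totals — residents 16,363, lane-miles 571.8.
Composite weights (60% residents + 40% lane-miles): Riverside Precinct 0.1992; Bellamy Zone 0.1302; Garrison Borough 0.1458; Lower Township 0.1874; Harbor Ward 0.1598; Winslow District 0.1777.
Unrounded shares: Riverside Precinct 1,856,061.99; Bellamy Zone 1,212,946.95; Garrison Borough 1,358,191.03; Lower Township 1,745,703.14; Harbor Ward 1,488,648.38; Winslow District 1,655,218.51.
Rounded to nearest $10: Riverside Precinct $1,856,060; Bellamy Zone $1,212,950; Garrison Borough $1,358,190; Lower Township $1,745,700; Harbor Ward $1,488,650; Winslow District $1,655,220. Sum = $9,316,770.
No rounding difference to absorb.

Riverside Precinct: $1,856,060 · Bellamy Zone: $1,212,950 · Garrison Borough: $1,358,190 · Lower Township: $1,745,700 · Harbor Ward: $1,488,650 · Winslow District: $1,655,220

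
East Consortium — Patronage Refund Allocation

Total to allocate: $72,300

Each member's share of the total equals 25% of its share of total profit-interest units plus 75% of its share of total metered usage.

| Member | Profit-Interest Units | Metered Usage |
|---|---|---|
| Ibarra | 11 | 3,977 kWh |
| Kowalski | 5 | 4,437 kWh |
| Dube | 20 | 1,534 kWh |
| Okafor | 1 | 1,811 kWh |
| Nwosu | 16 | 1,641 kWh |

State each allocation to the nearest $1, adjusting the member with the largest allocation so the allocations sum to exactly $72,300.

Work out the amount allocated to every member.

Totals — profit-interest units 53, metered usage 13,400.
Blended shares (25% profit-interest units + 75% metered usage): Ibarra 0.2745; Kowalski 0.2719; Dube 0.1802; Okafor 0.1061; Nwosu 0.1673.
Pro-rata amounts: Ibarra 19,844.91; Kowalski 19,660.14; Dube 13,028.30; Okafor 7,669.51; Nwosu 12,097.14.
Rounded to nearest $1: Ibarra $19,845; Kowalski $19,660; Dube $13,028; Okafor $7,670; Nwosu $12,097. Sum = $72,300.
Sum already equals the total — no adjustment.

Ibarra: $19,845; Kowalski: $19,660; Dube: $13,028; Okafor: $7,670; Nwosu: $12,097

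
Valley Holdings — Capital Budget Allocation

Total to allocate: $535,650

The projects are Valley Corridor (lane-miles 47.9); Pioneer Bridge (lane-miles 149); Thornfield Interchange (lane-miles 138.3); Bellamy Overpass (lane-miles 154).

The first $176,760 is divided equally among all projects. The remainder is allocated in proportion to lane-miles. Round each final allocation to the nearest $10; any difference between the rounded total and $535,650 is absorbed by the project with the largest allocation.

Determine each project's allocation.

Valley Corridor: $79,330; Pioneer Bridge: $153,500; Thornfield Interchange: $145,650; Bellamy Overpass: $157,170

$176,760 shared equally gives $44,190 per project.
Remainder $358,890 by lane-miles (total 489.2): Valley Corridor 35,140.70 → $35,140; Pioneer Bridge 109,310.32 → $109,310; Thornfield Interchange 101,460.52 → $101,460; Bellamy Overpass 112,978.45 → $112,980.
Totals: Valley Corridor $44,190 + $35,140 = $79,330; Pioneer Bridge $44,190 + $109,310 = $153,500; Thornfield Interchange $44,190 + $101,460 = $145,650; Bellamy Overpass $44,190 + $112,980 = $157,170.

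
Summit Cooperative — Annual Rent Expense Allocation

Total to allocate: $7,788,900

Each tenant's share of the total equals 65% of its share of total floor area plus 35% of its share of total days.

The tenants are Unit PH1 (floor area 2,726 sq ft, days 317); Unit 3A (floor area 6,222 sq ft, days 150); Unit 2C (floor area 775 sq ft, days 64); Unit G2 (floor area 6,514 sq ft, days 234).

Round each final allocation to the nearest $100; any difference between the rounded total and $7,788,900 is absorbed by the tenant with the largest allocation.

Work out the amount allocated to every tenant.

Totals — floor area 16,237, days 765.
Composite weights (65% floor area + 35% days): Unit PH1 0.2542; Unit 3A 0.3177; Unit 2C 0.0603; Unit G2 0.3678.
Pro-rata amounts: Unit PH1 1,979,626.68; Unit 3A 2,474,585.83; Unit 2C 469,716.36; Unit G2 2,864,971.14.
At nearest $100: Unit PH1 $1,979,600; Unit 3A $2,474,600; Unit 2C $469,700; Unit G2 $2,865,000. Sum = $7,788,900.
No rounding difference to absorb.

Unit PH1: $1,979,600; Unit 3A: $2,474,600; Unit 2C: $469,700; Unit G2: $2,865,000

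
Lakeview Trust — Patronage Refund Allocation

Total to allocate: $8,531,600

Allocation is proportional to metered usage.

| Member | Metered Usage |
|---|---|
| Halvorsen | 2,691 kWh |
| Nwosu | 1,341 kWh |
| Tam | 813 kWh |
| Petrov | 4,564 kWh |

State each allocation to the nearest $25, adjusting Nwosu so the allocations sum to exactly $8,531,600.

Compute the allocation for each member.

Halvorsen: $2,440,050 | Nwosu: $1,215,975 | Tam: $737,175 | Petrov: $4,138,400

Metered usage total: 9,409.
Proportional shares: Halvorsen 2,691/9,409 × $8,531,600 = 2,440,061.18; Nwosu 1,341/9,409 × $8,531,600 = 1,215,950.22; Tam 813/9,409 × $8,531,600 = 737,186.82; Petrov 4,564/9,409 × $8,531,600 = 4,138,401.79.
After rounding ($25): Halvorsen $2,440,050; Nwosu $1,215,950; Tam $737,175; Petrov $4,138,400. Sum = $8,531,575.
Difference $8,531,600 − $8,531,575 = +$25 applied to Nwosu: Nwosu becomes $1,215,975.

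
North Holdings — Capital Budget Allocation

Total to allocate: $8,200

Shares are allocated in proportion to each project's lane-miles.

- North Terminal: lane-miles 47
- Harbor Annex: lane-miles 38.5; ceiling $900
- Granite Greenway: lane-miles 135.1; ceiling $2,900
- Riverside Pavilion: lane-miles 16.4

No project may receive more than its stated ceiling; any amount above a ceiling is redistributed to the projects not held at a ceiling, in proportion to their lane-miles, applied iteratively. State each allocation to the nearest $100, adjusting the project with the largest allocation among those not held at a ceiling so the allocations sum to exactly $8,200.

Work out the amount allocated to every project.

North Terminal: $3,300 | Harbor Annex: $900 | Granite Greenway: $2,900 | Riverside Pavilion: $1,100

Sum of lane-miles: 237.
Unconstrained shares: North Terminal 1,626.16; Harbor Annex 1,332.07; Granite Greenway 4,674.35; Riverside Pavilion 567.43.
Cap binds for Harbor Annex ($900), Granite Greenway ($2,900); remaining pool $4,400 reallocated over remaining lane-miles 63.4.
Shares after redistribution: North Terminal 3,261.83 → $3,300; Riverside Pavilion 1,138.17 → $1,100.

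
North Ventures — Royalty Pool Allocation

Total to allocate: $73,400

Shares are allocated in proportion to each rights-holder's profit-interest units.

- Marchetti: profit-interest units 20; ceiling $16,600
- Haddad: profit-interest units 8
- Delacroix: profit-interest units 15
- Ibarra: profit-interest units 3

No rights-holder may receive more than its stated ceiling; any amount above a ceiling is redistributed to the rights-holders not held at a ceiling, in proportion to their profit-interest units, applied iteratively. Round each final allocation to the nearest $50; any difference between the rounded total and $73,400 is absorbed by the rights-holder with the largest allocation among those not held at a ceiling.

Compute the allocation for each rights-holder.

Marchetti: $16,600 · Haddad: $17,500 · Delacroix: $32,750 · Ibarra: $6,550

Profit-interest units total: 46.
Pro-rata shares before constraints: Marchetti 31,913.04; Haddad 12,765.22; Delacroix 23,934.78; Ibarra 4,786.96.
Cap binds for Marchetti ($16,600); remaining pool $56,800 reallocated over remaining profit-interest units 26.
Shares after redistribution: Haddad 17,476.92 → $17,500; Delacroix 32,769.23 → $32,750; Ibarra 6,553.85 → $6,550.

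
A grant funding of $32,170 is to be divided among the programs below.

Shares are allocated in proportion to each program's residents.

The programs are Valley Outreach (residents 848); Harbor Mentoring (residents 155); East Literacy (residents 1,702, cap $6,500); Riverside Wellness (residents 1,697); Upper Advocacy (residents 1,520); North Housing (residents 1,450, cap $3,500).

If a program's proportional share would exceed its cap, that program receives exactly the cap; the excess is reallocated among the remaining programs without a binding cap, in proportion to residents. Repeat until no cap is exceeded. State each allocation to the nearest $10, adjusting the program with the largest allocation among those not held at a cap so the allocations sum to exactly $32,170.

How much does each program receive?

Residents total: 7,372.
Pro-rata shares before constraints: Valley Outreach 3,700.51; Harbor Mentoring 676.39; East Literacy 7,427.20; Riverside Wellness 7,405.38; Upper Advocacy 6,632.99; North Housing 6,327.52.
Capped: East Literacy ($6,500), North Housing ($3,500); remaining pool $22,170 reallocated over remaining residents 4,220.
Shares after redistribution: Valley Outreach 4,455.01 → $4,460; Harbor Mentoring 814.30 → $810; Riverside Wellness 8,915.28 → $8,920; Upper Advocacy 7,985.40 → $7,990.
Rounding difference −$10 applied to Riverside Wellness → $8,910.

Valley Outreach: $4,460 · Harbor Mentoring: $810 · East Literacy: $6,500 · Riverside Wellness: $8,910 · Upper Advocacy: $7,990 · North Housing: $3,500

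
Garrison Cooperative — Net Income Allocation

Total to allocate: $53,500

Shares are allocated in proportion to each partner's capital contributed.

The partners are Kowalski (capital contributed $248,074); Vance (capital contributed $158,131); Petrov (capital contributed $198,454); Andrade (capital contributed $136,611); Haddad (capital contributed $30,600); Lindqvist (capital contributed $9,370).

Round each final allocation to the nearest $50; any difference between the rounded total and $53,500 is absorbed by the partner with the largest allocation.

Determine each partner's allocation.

Combined capital contributed = 781,240.
Pro-rata amounts: Kowalski 248,074/781,240 × $53,500 = 16,988.32; Vance 158,131/781,240 × $53,500 = 10,828.95; Petrov 198,454/781,240 × $53,500 = 13,590.30; Andrade 136,611/781,240 × $53,500 = 9,355.24; Haddad 30,600/781,240 × $53,500 = 2,095.51; Lindqvist 9,370/781,240 × $53,500 = 641.67.
At nearest $50: Kowalski $17,000; Vance $10,850; Petrov $13,600; Andrade $9,350; Haddad $2,100; Lindqvist $650. Sum = $53,550.
Difference $53,500 − $53,550 = −$50 applied to largest allocation (Kowalski): Kowalski becomes $16,950.

Kowalski: $16,950; Vance: $10,850; Petrov: $13,600; Andrade: $9,350; Haddad: $2,100; Lindqvist: $650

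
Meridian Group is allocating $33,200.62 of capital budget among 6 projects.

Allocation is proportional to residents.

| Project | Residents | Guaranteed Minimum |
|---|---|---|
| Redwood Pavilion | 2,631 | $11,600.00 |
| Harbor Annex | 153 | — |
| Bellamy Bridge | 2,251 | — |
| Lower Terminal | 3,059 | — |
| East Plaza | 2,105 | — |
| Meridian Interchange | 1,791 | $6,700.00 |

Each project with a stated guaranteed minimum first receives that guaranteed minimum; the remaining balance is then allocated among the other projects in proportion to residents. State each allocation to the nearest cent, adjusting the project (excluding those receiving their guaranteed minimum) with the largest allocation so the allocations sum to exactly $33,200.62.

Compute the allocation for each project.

Fund the minimums — Redwood Pavilion $11,600.00; Meridian Interchange $6,700.00. Residual $14,900.62.
Residual split over remaining residents 7,568: Harbor Annex 301.2414 → $301.24; Bellamy Bridge 4,431.9894 → $4,431.99; Lower Terminal 6,022.8590 → $6,022.86; East Plaza 4,144.5303 → $4,144.53.

Redwood Pavilion: $11,600.00 · Harbor Annex: $301.24 · Bellamy Bridge: $4,431.99 · Lower Terminal: $6,022.86 · East Plaza: $4,144.53 · Meridian Interchange: $6,700.00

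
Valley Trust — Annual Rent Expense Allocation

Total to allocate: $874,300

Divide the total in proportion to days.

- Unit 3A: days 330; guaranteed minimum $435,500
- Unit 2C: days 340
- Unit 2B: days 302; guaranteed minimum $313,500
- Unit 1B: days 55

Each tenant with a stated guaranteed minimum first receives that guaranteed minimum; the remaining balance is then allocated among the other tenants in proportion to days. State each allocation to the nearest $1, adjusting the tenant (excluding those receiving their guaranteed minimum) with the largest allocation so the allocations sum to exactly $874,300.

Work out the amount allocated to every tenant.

Minimums first: Unit 3A $435,500; Unit 2B $313,500. Balance $125,300.
Balance split over remaining days 395: Unit 2C 107,853.16 → $107,853; Unit 1B 17,446.84 → $17,447.

Unit 3A: $435,500 · Unit 2C: $107,853 · Unit 2B: $313,500 · Unit 1B: $17,447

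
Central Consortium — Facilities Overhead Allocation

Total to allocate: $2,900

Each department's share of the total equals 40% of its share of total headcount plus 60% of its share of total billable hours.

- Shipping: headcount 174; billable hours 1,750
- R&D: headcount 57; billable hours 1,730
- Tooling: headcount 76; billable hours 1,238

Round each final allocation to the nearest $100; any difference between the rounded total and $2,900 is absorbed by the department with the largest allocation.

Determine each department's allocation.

Headcount total 307; billable hours total 4,718.
Composite weights (40% headcount + 60% billable hours): Shipping 0.4493; R&D 0.2943; Tooling 0.2565.
Proportional shares: Shipping 1,302.86; R&D 853.40; Tooling 743.74.
After rounding ($100): Shipping $1,300; R&D $900; Tooling $700. Sum = $2,900.
Sum already equals the total — no adjustment.

Shipping: $1,300; R&D: $900; Tooling: $700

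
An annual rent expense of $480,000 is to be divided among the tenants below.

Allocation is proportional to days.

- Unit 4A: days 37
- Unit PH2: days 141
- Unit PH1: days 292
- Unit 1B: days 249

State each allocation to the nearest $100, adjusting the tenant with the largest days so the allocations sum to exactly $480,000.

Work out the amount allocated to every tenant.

Combined days = 37 + 141 + 292 + 249 = 719.
Unrounded shares: Unit 4A 24,700.97; Unit PH2 94,130.74; Unit PH1 194,937.41; Unit 1B 166,230.88.
Rounded to nearest $100: Unit 4A $24,700; Unit PH2 $94,100; Unit PH1 $194,900; Unit 1B $166,200. Sum = $479,900.
Difference $480,000 − $479,900 = +$100 applied to largest days (Unit PH1): Unit PH1 becomes $195,000.

Unit 4A: $24,700 | Unit PH2: $94,100 | Unit PH1: $195,000 | Unit 1B: $166,200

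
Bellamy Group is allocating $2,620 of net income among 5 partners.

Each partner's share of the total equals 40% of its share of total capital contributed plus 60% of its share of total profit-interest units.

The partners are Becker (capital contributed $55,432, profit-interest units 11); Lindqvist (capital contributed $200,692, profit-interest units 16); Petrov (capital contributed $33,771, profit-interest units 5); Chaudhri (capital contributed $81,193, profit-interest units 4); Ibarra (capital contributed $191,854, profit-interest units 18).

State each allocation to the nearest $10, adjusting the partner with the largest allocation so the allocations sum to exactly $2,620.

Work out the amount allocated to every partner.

Capital contributed total 562,942; profit-interest units total 54.
Combined weights (40% capital contributed + 60% profit-interest units): Becker 0.1616; Lindqvist 0.3204; Petrov 0.0796; Chaudhri 0.1021; Ibarra 0.3363.
Proportional shares: Becker 423.42; Lindqvist 839.40; Petrov 208.43; Chaudhri 267.60; Ibarra 881.16.
At nearest $10: Becker $420; Lindqvist $840; Petrov $210; Chaudhri $270; Ibarra $880. Sum = $2,620.
No rounding difference to absorb.

Becker: $420 | Lindqvist: $840 | Petrov: $210 | Chaudhri: $270 | Ibarra: $880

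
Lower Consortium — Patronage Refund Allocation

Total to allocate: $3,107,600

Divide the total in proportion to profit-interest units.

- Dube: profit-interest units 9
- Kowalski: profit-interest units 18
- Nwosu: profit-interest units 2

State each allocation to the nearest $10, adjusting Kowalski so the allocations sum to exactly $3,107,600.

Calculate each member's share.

Total profit-interest units = 29.
Proportional shares: Dube 9/29 × $3,107,600 = 964,427.59; Kowalski 18/29 × $3,107,600 = 1,928,855.17; Nwosu 2/29 × $3,107,600 = 214,317.24.
Rounded to nearest $10: Dube $964,430; Kowalski $1,928,860; Nwosu $214,320. Sum = $3,107,610.
Difference $3,107,600 − $3,107,610 = −$10 applied to Kowalski: Kowalski becomes $1,928,850.

Dube: $964,430; Kowalski: $1,928,850; Nwosu: $214,320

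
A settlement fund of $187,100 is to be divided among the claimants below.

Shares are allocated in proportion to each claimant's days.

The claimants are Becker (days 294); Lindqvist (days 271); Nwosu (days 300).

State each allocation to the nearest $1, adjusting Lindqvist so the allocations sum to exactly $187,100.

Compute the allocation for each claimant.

Becker: $63,592; Lindqvist: $58,618; Nwosu: $64,890

Sum of days: 865.
Pro-rata amounts: Becker 294/865 × $187,100 = 63,592.37; Lindqvist 271/865 × $187,100 = 58,617.46; Nwosu 300/865 × $187,100 = 64,890.17.
At nearest $1: Becker $63,592; Lindqvist $58,617; Nwosu $64,890. Sum = $187,099.
Difference $187,100 − $187,099 = +$1 applied to Lindqvist: Lindqvist becomes $58,618.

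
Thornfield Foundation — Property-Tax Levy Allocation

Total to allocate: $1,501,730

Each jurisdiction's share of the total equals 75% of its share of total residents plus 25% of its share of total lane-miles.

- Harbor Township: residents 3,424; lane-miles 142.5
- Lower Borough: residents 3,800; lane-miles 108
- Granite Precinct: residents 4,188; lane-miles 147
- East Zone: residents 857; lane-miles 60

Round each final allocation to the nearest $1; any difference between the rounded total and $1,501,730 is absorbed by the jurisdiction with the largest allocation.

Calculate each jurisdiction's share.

Residents total 12,269; lane-miles total 457.5.
Composite weights (75% residents + 25% lane-miles): Harbor Township 0.2872; Lower Borough 0.2913; Granite Precinct 0.3363; East Zone 0.0852.
Raw shares: Harbor Township 431,262.11; Lower Borough 437,467.71; Granite Precinct 505,090.30; East Zone 127,909.88.
Rounded to nearest $1: Harbor Township $431,262; Lower Borough $437,468; Granite Precinct $505,090; East Zone $127,910. Sum = $1,501,730.
Sum already equals the total — no adjustment.

Harbor Township: $431,262; Lower Borough: $437,468; Granite Precinct: $505,090; East Zone: $127,910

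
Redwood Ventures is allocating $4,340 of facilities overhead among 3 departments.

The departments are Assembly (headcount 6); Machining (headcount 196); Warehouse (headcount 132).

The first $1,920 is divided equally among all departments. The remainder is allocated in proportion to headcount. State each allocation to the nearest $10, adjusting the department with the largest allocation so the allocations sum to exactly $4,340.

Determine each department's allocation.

First tranche $1,920 split equally: $640 each.
Remainder $2,420 by headcount (total 334): Assembly 43.47 → $40; Machining 1,420.12 → $1,420; Warehouse 956.41 → $960.
Totals: Assembly $640 + $40 = $680; Machining $640 + $1,420 = $2,060; Warehouse $640 + $960 = $1,600.

Assembly: $680 · Machining: $2,060 · Warehouse: $1,600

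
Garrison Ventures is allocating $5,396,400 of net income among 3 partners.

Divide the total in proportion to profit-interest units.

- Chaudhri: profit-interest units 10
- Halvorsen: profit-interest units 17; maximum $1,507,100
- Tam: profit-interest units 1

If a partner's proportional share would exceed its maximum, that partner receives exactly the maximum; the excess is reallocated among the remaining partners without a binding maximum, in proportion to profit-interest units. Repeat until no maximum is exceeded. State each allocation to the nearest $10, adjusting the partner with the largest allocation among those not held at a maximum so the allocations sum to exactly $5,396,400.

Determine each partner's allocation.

Total profit-interest units = 28.
Proportional shares (ignoring caps): Chaudhri 1,927,285.71; Halvorsen 3,276,385.71; Tam 192,728.57.
Cap binds for Halvorsen ($1,507,100); residual $3,889,300 reallocated over remaining profit-interest units 11.
Remaining shares: Chaudhri 3,535,727.27 → $3,535,730; Tam 353,572.73 → $353,570.

Chaudhri: $3,535,730; Halvorsen: $1,507,100; Tam: $353,570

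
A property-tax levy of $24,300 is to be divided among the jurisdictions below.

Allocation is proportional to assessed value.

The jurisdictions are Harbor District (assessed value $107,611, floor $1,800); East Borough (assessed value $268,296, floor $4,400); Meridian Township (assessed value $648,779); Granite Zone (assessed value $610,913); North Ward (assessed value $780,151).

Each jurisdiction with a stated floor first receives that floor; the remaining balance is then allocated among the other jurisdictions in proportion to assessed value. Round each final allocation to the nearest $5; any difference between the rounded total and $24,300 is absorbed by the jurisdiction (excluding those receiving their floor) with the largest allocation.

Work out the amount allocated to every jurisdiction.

Harbor District: $1,800 · East Borough: $4,400 · Meridian Township: $5,755 · Granite Zone: $5,420 · North Ward: $6,925

Fund the minimums — Harbor District $1,800; East Borough $4,400. Residual $18,100.
Residual split over remaining assessed value 2,039,843: Meridian Township 5,756.77 → $5,755; Granite Zone 5,420.77 → $5,420; North Ward 6,922.46 → $6,920.
Rounding difference +$5 applied to North Ward → $6,925.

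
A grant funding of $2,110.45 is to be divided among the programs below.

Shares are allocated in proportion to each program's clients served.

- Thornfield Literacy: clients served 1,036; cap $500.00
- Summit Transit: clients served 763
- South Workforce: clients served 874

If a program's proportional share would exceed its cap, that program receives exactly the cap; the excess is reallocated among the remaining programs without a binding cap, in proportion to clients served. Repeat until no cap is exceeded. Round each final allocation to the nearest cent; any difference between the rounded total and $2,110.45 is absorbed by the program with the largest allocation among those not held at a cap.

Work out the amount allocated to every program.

Clients served total: 2,673.
Proportional shares (ignoring caps): Thornfield Literacy 817.9672; Summit Transit 602.4218; South Workforce 690.0611.
Capped: Thornfield Literacy ($500.00); balance $1,610.45 reallocated over remaining clients served 1,637.
Redistributed shares: Summit Transit 750.6251 → $750.63; South Workforce 859.8249 → $859.82.

Thornfield Literacy: $500.00 | Summit Transit: $750.63 | South Workforce: $859.82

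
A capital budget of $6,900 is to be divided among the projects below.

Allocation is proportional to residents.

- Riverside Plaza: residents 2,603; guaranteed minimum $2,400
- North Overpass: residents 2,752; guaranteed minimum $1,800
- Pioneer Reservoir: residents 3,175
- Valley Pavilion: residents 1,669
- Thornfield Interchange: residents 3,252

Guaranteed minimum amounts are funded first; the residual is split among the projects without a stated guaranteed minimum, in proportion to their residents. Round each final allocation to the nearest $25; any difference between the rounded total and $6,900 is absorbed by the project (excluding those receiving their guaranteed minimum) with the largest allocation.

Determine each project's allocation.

Fund the minimums — Riverside Plaza $2,400; North Overpass $1,800. Residual $2,700.
Residual split over remaining residents 8,096: Pioneer Reservoir 1,058.86 → $1,050; Valley Pavilion 556.61 → $550; Thornfield Interchange 1,084.54 → $1,075.
Rounding difference +$25 applied to Thornfield Interchange → $1,100.

Riverside Plaza: $2,400 | North Overpass: $1,800 | Pioneer Reservoir: $1,050 | Valley Pavilion: $550 | Thornfield Interchange: $1,100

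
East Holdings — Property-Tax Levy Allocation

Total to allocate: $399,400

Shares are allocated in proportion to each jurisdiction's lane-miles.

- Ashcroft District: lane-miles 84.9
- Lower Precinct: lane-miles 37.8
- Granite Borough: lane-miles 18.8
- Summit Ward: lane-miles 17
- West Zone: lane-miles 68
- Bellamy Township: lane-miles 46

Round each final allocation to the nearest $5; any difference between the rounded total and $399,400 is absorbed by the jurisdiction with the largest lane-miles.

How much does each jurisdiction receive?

Ashcroft District: $124,440 | Lower Precinct: $55,405 | Granite Borough: $27,555 | Summit Ward: $24,915 | West Zone: $99,665 | Bellamy Township: $67,420

Lane-miles total: 84.9 + 37.8 + 18.8 + 17 + 68 + 46 = 272.5.
Proportional shares: Ashcroft District 124,436.92; Lower Precinct 55,403.01; Granite Borough 27,554.94; Summit Ward 24,916.70; West Zone 99,666.79; Bellamy Township 67,421.65.
After rounding ($5): Ashcroft District $124,435; Lower Precinct $55,405; Granite Borough $27,555; Summit Ward $24,915; West Zone $99,665; Bellamy Township $67,420. Sum = $399,395.
Difference $399,400 − $399,395 = +$5 applied to largest lane-miles (Ashcroft District): Ashcroft District becomes $124,440.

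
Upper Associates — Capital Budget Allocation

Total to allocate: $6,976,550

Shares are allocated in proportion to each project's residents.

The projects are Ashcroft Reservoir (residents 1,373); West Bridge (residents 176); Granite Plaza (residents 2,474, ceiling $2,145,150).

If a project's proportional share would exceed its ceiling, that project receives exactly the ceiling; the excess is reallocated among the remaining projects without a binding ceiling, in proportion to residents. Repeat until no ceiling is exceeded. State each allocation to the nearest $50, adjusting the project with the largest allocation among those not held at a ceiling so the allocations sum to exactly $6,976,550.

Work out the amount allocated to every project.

Ashcroft Reservoir: $4,282,450 | West Bridge: $548,950 | Granite Plaza: $2,145,150

Residents total: 4,023.
Pro-rata shares before constraints: Ashcroft Reservoir 2,381,009.98; West Bridge 305,213.22; Granite Plaza 4,290,326.80.
Cap binds for Granite Plaza ($2,145,150); balance $4,831,400 reallocated over remaining residents 1,549.
Remaining shares: Ashcroft Reservoir 4,282,448.16 → $4,282,450; West Bridge 548,951.84 → $548,950.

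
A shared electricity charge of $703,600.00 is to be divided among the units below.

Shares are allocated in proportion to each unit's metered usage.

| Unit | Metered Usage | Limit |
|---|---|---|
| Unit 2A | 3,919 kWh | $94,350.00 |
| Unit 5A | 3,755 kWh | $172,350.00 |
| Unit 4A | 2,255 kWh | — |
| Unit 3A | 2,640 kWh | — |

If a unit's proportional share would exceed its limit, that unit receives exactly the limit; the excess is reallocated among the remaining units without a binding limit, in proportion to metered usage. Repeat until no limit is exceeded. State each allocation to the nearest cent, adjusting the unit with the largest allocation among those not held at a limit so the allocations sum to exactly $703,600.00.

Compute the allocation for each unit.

Metered usage total: 12,569.
Pro-rata shares before constraints: Unit 2A 219,381.6851; Unit 5A 210,201.1298; Unit 4A 126,232.6359; Unit 3A 147,784.5493.
Capped: Unit 2A ($94,350.00), Unit 5A ($172,350.00); remaining pool $436,900.00 reallocated over remaining metered usage 4,895.
Remaining shares: Unit 4A 201,268.5393 → $201,268.54; Unit 3A 235,631.4607 → $235,631.46.

Unit 2A: $94,350.00; Unit 5A: $172,350.00; Unit 4A: $201,268.54; Unit 3A: $235,631.46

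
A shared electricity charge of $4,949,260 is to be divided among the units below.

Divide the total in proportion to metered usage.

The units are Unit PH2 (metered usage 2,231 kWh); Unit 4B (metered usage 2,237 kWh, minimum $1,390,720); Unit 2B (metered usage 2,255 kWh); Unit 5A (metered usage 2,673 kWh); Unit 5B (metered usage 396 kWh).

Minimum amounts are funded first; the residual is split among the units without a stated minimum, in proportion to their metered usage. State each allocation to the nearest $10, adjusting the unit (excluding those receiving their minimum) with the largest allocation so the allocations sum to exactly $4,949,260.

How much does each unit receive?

Minimums first: Unit 4B $1,390,720. Remaining pool $3,558,540.
Remaining pool split over remaining metered usage 7,555: Unit PH2 1,050,840.87 → $1,050,840; Unit 2B 1,062,145.29 → $1,062,150; Unit 5A 1,259,030.76 → $1,259,030; Unit 5B 186,523.08 → $186,520.

Unit PH2: $1,050,840 · Unit 4B: $1,390,720 · Unit 2B: $1,062,150 · Unit 5A: $1,259,030 · Unit 5B: $186,520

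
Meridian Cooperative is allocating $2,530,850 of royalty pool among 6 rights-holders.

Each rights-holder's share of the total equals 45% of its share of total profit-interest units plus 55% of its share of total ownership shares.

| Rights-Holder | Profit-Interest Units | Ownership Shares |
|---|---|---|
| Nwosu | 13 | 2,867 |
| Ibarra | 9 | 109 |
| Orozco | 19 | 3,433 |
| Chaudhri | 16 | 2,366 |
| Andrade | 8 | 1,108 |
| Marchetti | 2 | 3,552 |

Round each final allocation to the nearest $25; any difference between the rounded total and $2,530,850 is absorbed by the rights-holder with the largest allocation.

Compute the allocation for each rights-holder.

Profit-interest units total 67; ownership shares total 13,435.
Composite weights (45% profit-interest units + 55% ownership shares): Nwosu 0.2047; Ibarra 0.0649; Orozco 0.2682; Chaudhri 0.2043; Andrade 0.0991; Marchetti 0.1588.
Proportional shares: Nwosu 518,020.06; Ibarra 164,277.44; Orozco 678,651.42; Chaudhri 517,107.42; Andrade 250,783.14; Marchetti 402,010.53.
At nearest $25: Nwosu $518,025; Ibarra $164,275; Orozco $678,650; Chaudhri $517,100; Andrade $250,775; Marchetti $402,000. Sum = $2,530,825.
Difference $2,530,850 − $2,530,825 = +$25 applied to largest allocation (Orozco): Orozco becomes $678,675.

Nwosu: $518,025 | Ibarra: $164,275 | Orozco: $678,675 | Chaudhri: $517,100 | Andrade: $250,775 | Marchetti: $402,000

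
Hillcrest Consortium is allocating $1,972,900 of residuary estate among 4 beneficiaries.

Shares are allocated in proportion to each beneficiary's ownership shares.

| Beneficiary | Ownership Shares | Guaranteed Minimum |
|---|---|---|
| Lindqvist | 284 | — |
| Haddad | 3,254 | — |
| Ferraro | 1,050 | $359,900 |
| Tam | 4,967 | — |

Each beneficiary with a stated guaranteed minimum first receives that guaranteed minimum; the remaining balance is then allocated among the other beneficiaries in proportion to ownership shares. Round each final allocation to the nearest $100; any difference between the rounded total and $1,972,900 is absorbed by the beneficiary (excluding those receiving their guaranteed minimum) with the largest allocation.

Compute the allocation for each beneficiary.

Lindqvist: $53,900; Haddad: $617,100; Ferraro: $359,900; Tam: $942,000

Fund the minimums — Ferraro $359,900. Residual $1,613,000.
Residual split over remaining ownership shares 8,505: Lindqvist 53,861.49 → $53,900; Haddad 617,131.33 → $617,100; Tam 942,007.17 → $942,000.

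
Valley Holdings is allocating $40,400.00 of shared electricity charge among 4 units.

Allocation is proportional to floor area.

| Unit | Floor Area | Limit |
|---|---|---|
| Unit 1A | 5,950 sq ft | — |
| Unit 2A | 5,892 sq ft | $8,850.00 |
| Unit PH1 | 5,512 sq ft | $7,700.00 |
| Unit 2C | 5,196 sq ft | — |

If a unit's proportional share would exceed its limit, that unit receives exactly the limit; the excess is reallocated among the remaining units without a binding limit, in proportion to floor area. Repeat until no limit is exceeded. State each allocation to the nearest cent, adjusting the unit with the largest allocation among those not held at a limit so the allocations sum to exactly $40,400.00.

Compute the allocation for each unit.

Unit 1A: $12,731.70; Unit 2A: $8,850.00; Unit PH1: $7,700.00; Unit 2C: $11,118.30

Total floor area = 22,550.
Unconstrained shares: Unit 1A 10,659.8670; Unit 2A 10,555.9557; Unit PH1 9,875.1574; Unit 2C 9,309.0200.
Capped: Unit 2A ($8,850.00), Unit PH1 ($7,700.00); residual $23,850.00 reallocated over remaining floor area 11,146.
Remaining shares: Unit 1A 12,731.6975 → $12,731.70; Unit 2C 11,118.3025 → $11,118.30.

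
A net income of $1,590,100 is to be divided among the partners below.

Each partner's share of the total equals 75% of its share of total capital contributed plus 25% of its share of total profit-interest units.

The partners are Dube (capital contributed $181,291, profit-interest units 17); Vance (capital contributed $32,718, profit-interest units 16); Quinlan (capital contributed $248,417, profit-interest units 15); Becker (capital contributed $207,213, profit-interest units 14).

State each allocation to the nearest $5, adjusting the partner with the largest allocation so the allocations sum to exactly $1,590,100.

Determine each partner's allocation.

Dube: $431,865 | Vance: $160,855 | Quinlan: $538,585 | Becker: $458,795

Totals — capital contributed 669,639, profit-interest units 62.
Blended shares (75% capital contributed + 25% profit-interest units): Dube 0.2716; Vance 0.1012; Quinlan 0.3387; Becker 0.2885.
Unrounded shares: Dube 431,863.97; Vance 160,855.31; Quinlan 538,586.77; Becker 458,793.95.
Rounded to nearest $5: Dube $431,865; Vance $160,855; Quinlan $538,585; Becker $458,795. Sum = $1,590,100.
Rounded total matches; no reconciliation needed.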